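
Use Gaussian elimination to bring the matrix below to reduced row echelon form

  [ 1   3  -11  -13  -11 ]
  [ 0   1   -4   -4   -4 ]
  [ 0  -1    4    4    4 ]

[[1, 0, 1, -1, 1], [0, 1, -4, -4, -4], [0, 0, 0, 0, 0]]

ρ3 → ρ3 + ρ2
  [ 1  3  -11  -13  -11 ]
  [ 0  1   -4   -4   -4 ]
  [ 0  0    0    0    0 ]
ρ1 → ρ1 − 3·ρ2
  [ 1  0   1  -1   1 ]
  [ 0  1  -4  -4  -4 ]
  [ 0  0   0   0   0 ]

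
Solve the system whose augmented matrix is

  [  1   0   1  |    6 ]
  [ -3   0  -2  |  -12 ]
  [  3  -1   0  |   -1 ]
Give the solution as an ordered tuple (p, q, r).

(0, 1, 6)

r2 ← r2 + 3·r1
  [ 1   0  1  |   6 ]
  [ 0   0  1  |   6 ]
  [ 3  -1  0  |  -1 ]
r3 ← r3 − 3·r1
  [ 1   0   1  |    6 ]
  [ 0   0   1  |    6 ]
  [ 0  -1  -3  |  -19 ]
r2 <-> r3
  [ 1   0   1  |    6 ]
  [ 0  -1  -3  |  -19 ]
  [ 0   0   1  |    6 ]
r2 ← -1·r2
  [ 1  0  1  |   6 ]
  [ 0  1  3  |  19 ]
  [ 0  0  1  |   6 ]
r2 ← r2 − 3·r3
  [ 1  0  1  |  6 ]
  [ 0  1  0  |  1 ]
  [ 0  0  1  |  6 ]
r1 ← r1 − r3
  [ 1  0  0  |  0 ]
  [ 0  1  0  |  1 ]
  [ 0  0  1  |  6 ]
Reading off the last column: p = 0, q = 1, r = 6.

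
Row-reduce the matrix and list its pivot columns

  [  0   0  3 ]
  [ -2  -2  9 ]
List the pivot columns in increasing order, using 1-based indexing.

r1 <-> r2
r1 := -1/2·r1
r2 := 1/3·r2
r1 := r1 + 9/2·r2
Pivot columns are the columns containing a leading 1.

1, 3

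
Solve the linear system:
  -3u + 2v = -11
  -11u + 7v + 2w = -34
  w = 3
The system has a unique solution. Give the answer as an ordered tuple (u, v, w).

Form the augmented matrix and row-reduce:
  [  -3  2  0  |  -11 ]
  [ -11  7  2  |  -34 ]
  [   0  0  1  |    3 ]
R1 -> -1/3·R1
  [   1  -2/3  0  |  11/3 ]
  [ -11     7  2  |   -34 ]
  [   0     0  1  |     3 ]
R2 -> R2 + 11·R1
  [ 1  -2/3  0  |  11/3 ]
  [ 0  -1/3  2  |  19/3 ]
  [ 0     0  1  |     3 ]
R2 -> -3·R2
  [ 1  -2/3   0  |  11/3 ]
  [ 0     1  -6  |   -19 ]
  [ 0     0   1  |     3 ]
R2 -> R2 + 6·R3
  [ 1  -2/3  0  |  11/3 ]
  [ 0     1  0  |    -1 ]
  [ 0     0  1  |     3 ]
R1 -> R1 + 2/3·R2
  [ 1  0  0  |   3 ]
  [ 0  1  0  |  -1 ]
  [ 0  0  1  |   3 ]
Reading off the last column: u = 3, v = -1, w = 3.

(3, -1, 3)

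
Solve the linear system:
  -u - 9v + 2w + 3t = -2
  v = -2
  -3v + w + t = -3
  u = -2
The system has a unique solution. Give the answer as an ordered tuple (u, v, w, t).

(-2, -2, -5, -4)

Form the augmented matrix and row-reduce:
  [ -1  -9  2  3  |  -2 ]
  [  0   1  0  0  |  -2 ]
  [  0  -3  1  1  |  -3 ]
  [  1   0  0  0  |  -2 ]
Multiply R1 by -1.
  [ 1   9  -2  -3  |   2 ]
  [ 0   1   0   0  |  -2 ]
  [ 0  -3   1   1  |  -3 ]
  [ 1   0   0   0  |  -2 ]
Subtract R1 from R4.
  [ 1   9  -2  -3  |   2 ]
  [ 0   1   0   0  |  -2 ]
  [ 0  -3   1   1  |  -3 ]
  [ 0  -9   2   3  |  -4 ]
Add 3 times R2 to R3.
  [ 1   9  -2  -3  |   2 ]
  [ 0   1   0   0  |  -2 ]
  [ 0   0   1   1  |  -9 ]
  [ 0  -9   2   3  |  -4 ]
Add 9 times R2 to R4.
  [ 1  9  -2  -3  |    2 ]
  [ 0  1   0   0  |   -2 ]
  [ 0  0   1   1  |   -9 ]
  [ 0  0   2   3  |  -22 ]
Subtract 2 times R3 from R4.
  [ 1  9  -2  -3  |   2 ]
  [ 0  1   0   0  |  -2 ]
  [ 0  0   1   1  |  -9 ]
  [ 0  0   0   1  |  -4 ]
Subtract R4 from R3.
  [ 1  9  -2  -3  |   2 ]
  [ 0  1   0   0  |  -2 ]
  [ 0  0   1   0  |  -5 ]
  [ 0  0   0   1  |  -4 ]
Add 3 times R4 to R1.
  [ 1  9  -2  0  |  -10 ]
  [ 0  1   0  0  |   -2 ]
  [ 0  0   1  0  |   -5 ]
  [ 0  0   0  1  |   -4 ]
Add 2 times R3 to R1.
  [ 1  9  0  0  |  -20 ]
  [ 0  1  0  0  |   -2 ]
  [ 0  0  1  0  |   -5 ]
  [ 0  0  0  1  |   -4 ]
Subtract 9 times R2 from R1.
  [ 1  0  0  0  |  -2 ]
  [ 0  1  0  0  |  -2 ]
  [ 0  0  1  0  |  -5 ]
  [ 0  0  0  1  |  -4 ]
Reading off the last column: u = -2, v = -2, w = -5, t = -4.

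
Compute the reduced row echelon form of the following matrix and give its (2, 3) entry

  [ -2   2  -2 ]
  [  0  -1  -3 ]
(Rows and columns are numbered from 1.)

R1 ← -1/2·R1
  [ 1  -1   1 ]
  [ 0  -1  -3 ]
R2 ← -1·R2
  [ 1  -1  1 ]
  [ 0   1  3 ]
R1 ← R1 + R2
  [ 1  0  4 ]
  [ 0  1  3 ]

3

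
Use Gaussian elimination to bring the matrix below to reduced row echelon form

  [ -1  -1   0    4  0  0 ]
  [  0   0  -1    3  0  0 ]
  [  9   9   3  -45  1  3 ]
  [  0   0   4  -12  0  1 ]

R1 ← -1·R1
  [ 1  1   0   -4  0  0 ]
  [ 0  0  -1    3  0  0 ]
  [ 9  9   3  -45  1  3 ]
  [ 0  0   4  -12  0  1 ]
R3 ← R3 − 9·R1
  [ 1  1   0   -4  0  0 ]
  [ 0  0  -1    3  0  0 ]
  [ 0  0   3   -9  1  3 ]
  [ 0  0   4  -12  0  1 ]
R2 ← -1·R2
  [ 1  1  0   -4  0  0 ]
  [ 0  0  1   -3  0  0 ]
  [ 0  0  3   -9  1  3 ]
  [ 0  0  4  -12  0  1 ]
R3 ← R3 − 3·R2
  [ 1  1  0   -4  0  0 ]
  [ 0  0  1   -3  0  0 ]
  [ 0  0  0    0  1  3 ]
  [ 0  0  4  -12  0  1 ]
R4 ← R4 − 4·R2
  [ 1  1  0  -4  0  0 ]
  [ 0  0  1  -3  0  0 ]
  [ 0  0  0   0  1  3 ]
  [ 0  0  0   0  0  1 ]
R3 ← R3 − 3·R4
  [ 1  1  0  -4  0  0 ]
  [ 0  0  1  -3  0  0 ]
  [ 0  0  0   0  1  0 ]
  [ 0  0  0   0  0  1 ]

[[1, 1, 0, -4, 0, 0], [0, 0, 1, -3, 0, 0], [0, 0, 0, 0, 1, 0], [0, 0, 0, 0, 0, 1]]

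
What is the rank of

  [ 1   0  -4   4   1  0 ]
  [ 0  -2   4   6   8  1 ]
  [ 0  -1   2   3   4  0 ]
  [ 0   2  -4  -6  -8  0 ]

Multiply R2 by -1/2.
  [ 1   0  -4   4   1     0 ]
  [ 0   1  -2  -3  -4  -1/2 ]
  [ 0  -1   2   3   4     0 ]
  [ 0   2  -4  -6  -8     0 ]
Add R2 to R3.
  [ 1  0  -4   4   1     0 ]
  [ 0  1  -2  -3  -4  -1/2 ]
  [ 0  0   0   0   0  -1/2 ]
  [ 0  2  -4  -6  -8     0 ]
Subtract 2 times R2 from R4.
  [ 1  0  -4   4   1     0 ]
  [ 0  1  -2  -3  -4  -1/2 ]
  [ 0  0   0   0   0  -1/2 ]
  [ 0  0   0   0   0     1 ]
Multiply R3 by -2.
  [ 1  0  -4   4   1     0 ]
  [ 0  1  -2  -3  -4  -1/2 ]
  [ 0  0   0   0   0     1 ]
  [ 0  0   0   0   0     1 ]
Subtract R3 from R4.
  [ 1  0  -4   4   1     0 ]
  [ 0  1  -2  -3  -4  -1/2 ]
  [ 0  0   0   0   0     1 ]
  [ 0  0   0   0   0     0 ]
Add 1/2 times R3 to R2.
  [ 1  0  -4   4   1  0 ]
  [ 0  1  -2  -3  -4  0 ]
  [ 0  0   0   0   0  1 ]
  [ 0  0   0   0   0  0 ]
The reduced form has 3 nonzero rows.

rank = 3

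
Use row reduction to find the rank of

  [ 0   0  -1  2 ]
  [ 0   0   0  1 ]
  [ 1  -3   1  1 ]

r1 <-> r3
  [ 1  -3   1  1 ]
  [ 0   0   0  1 ]
  [ 0   0  -1  2 ]
r2 <-> r3
  [ 1  -3   1  1 ]
  [ 0   0  -1  2 ]
  [ 0   0   0  1 ]
r2 := -1·r2
  [ 1  -3  1   1 ]
  [ 0   0  1  -2 ]
  [ 0   0  0   1 ]
r2 := r2 + 2·r3
  [ 1  -3  1  1 ]
  [ 0   0  1  0 ]
  [ 0   0  0  1 ]
r1 := r1 − r3
  [ 1  -3  1  0 ]
  [ 0   0  1  0 ]
  [ 0   0  0  1 ]
r1 := r1 − r2
  [ 1  -3  0  0 ]
  [ 0   0  1  0 ]
  [ 0   0  0  1 ]
The reduced form has 3 nonzero rows.

rank = 3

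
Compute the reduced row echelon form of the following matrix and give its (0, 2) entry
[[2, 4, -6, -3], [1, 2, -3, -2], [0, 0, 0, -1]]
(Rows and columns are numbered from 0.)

-3

R1 → 1/2·R1
  [ 1  2  -3  -3/2 ]
  [ 1  2  -3    -2 ]
  [ 0  0   0    -1 ]
R2 → R2 − R1
  [ 1  2  -3  -3/2 ]
  [ 0  0   0  -1/2 ]
  [ 0  0   0    -1 ]
R2 → -2·R2
  [ 1  2  -3  -3/2 ]
  [ 0  0   0     1 ]
  [ 0  0   0    -1 ]
R3 → R3 + R2
  [ 1  2  -3  -3/2 ]
  [ 0  0   0     1 ]
  [ 0  0   0     0 ]
R1 → R1 + 3/2·R2
  [ 1  2  -3  0 ]
  [ 0  0   0  1 ]
  [ 0  0   0  0 ]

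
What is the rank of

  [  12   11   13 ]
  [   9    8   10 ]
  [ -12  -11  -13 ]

Multiply ρ1 by 1/12.
  [   1  11/12  13/12 ]
  [   9      8     10 ]
  [ -12    -11    -13 ]
Subtract 9 times ρ1 from ρ2.
  [   1  11/12  13/12 ]
  [   0   -1/4    1/4 ]
  [ -12    -11    -13 ]
Add 12 times ρ1 to ρ3.
  [ 1  11/12  13/12 ]
  [ 0   -1/4    1/4 ]
  [ 0      0      0 ]
Multiply ρ2 by -4.
  [ 1  11/12  13/12 ]
  [ 0      1     -1 ]
  [ 0      0      0 ]
Subtract 11/12 times ρ2 from ρ1.
  [ 1  0   2 ]
  [ 0  1  -1 ]
  [ 0  0   0 ]
The reduced form has 2 nonzero rows.

rank = 2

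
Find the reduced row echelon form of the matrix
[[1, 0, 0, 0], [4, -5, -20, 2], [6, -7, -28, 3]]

r2 ← r2 − 4·r1
  [ 1   0    0  0 ]
  [ 0  -5  -20  2 ]
  [ 6  -7  -28  3 ]
r3 ← r3 − 6·r1
  [ 1   0    0  0 ]
  [ 0  -5  -20  2 ]
  [ 0  -7  -28  3 ]
r2 ← -1/5·r2
  [ 1   0    0     0 ]
  [ 0   1    4  -2/5 ]
  [ 0  -7  -28     3 ]
r3 ← r3 + 7·r2
  [ 1  0  0     0 ]
  [ 0  1  4  -2/5 ]
  [ 0  0  0   1/5 ]
r3 ← 5·r3
  [ 1  0  0     0 ]
  [ 0  1  4  -2/5 ]
  [ 0  0  0     1 ]
r2 ← r2 + 2/5·r3
  [ 1  0  0  0 ]
  [ 0  1  4  0 ]
  [ 0  0  0  1 ]

[[1, 0, 0, 0], [0, 1, 4, 0], [0, 0, 0, 1]]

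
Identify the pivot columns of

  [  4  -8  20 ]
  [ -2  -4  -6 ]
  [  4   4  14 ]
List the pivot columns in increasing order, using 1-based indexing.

r1 -> 1/4·r1
  [  1  -2   5 ]
  [ -2  -4  -6 ]
  [  4   4  14 ]
r2 -> r2 + 2·r1
  [ 1  -2   5 ]
  [ 0  -8   4 ]
  [ 4   4  14 ]
r3 -> r3 − 4·r1
  [ 1  -2   5 ]
  [ 0  -8   4 ]
  [ 0  12  -6 ]
r2 -> -1/8·r2
  [ 1  -2     5 ]
  [ 0   1  -1/2 ]
  [ 0  12    -6 ]
r3 -> r3 − 12·r2
  [ 1  -2     5 ]
  [ 0   1  -1/2 ]
  [ 0   0     0 ]
r1 -> r1 + 2·r2
  [ 1  0     4 ]
  [ 0  1  -1/2 ]
  [ 0  0     0 ]
Pivot columns are the columns containing a leading 1.

1, 2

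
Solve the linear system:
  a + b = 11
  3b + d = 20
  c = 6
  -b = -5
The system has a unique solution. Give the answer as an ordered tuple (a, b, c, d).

(6, 5, 6, 5)

Form the augmented matrix and row-reduce:
  [ 1   1  0  0  |  11 ]
  [ 0   3  0  1  |  20 ]
  [ 0   0  1  0  |   6 ]
  [ 0  -1  0  0  |  -5 ]
Multiply R2 by 1/3.
Add R2 to R4.
Multiply R4 by 3.
Subtract 1/3 times R4 from R2.
Subtract R2 from R1.
Reading off the last column: a = 6, b = 5, c = 6, d = 5.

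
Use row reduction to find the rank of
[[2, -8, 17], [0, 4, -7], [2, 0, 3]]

rank = 2

Multiply ρ1 by 1/2.
  [ 1  -4  17/2 ]
  [ 0   4    -7 ]
  [ 2   0     3 ]
Subtract 2 times ρ1 from ρ3.
  [ 1  -4  17/2 ]
  [ 0   4    -7 ]
  [ 0   8   -14 ]
Multiply ρ2 by 1/4.
  [ 1  -4  17/2 ]
  [ 0   1  -7/4 ]
  [ 0   8   -14 ]
Subtract 8 times ρ2 from ρ3.
  [ 1  -4  17/2 ]
  [ 0   1  -7/4 ]
  [ 0   0     0 ]
Add 4 times ρ2 to ρ1.
  [ 1  0   3/2 ]
  [ 0  1  -7/4 ]
  [ 0  0     0 ]
The reduced form has 2 nonzero rows.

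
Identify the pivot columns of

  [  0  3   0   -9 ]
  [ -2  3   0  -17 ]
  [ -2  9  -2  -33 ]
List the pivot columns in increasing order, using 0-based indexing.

Swap R1 and R2.
  [ -2  3   0  -17 ]
  [  0  3   0   -9 ]
  [ -2  9  -2  -33 ]
Multiply R1 by -1/2.
  [  1  -3/2   0  17/2 ]
  [  0     3   0    -9 ]
  [ -2     9  -2   -33 ]
Add 2 times R1 to R3.
  [ 1  -3/2   0  17/2 ]
  [ 0     3   0    -9 ]
  [ 0     6  -2   -16 ]
Multiply R2 by 1/3.
  [ 1  -3/2   0  17/2 ]
  [ 0     1   0    -3 ]
  [ 0     6  -2   -16 ]
Subtract 6 times R2 from R3.
  [ 1  -3/2   0  17/2 ]
  [ 0     1   0    -3 ]
  [ 0     0  -2     2 ]
Multiply R3 by -1/2.
  [ 1  -3/2  0  17/2 ]
  [ 0     1  0    -3 ]
  [ 0     0  1    -1 ]
Add 3/2 times R2 to R1.
  [ 1  0  0   4 ]
  [ 0  1  0  -3 ]
  [ 0  0  1  -1 ]
Pivot columns are the columns containing a leading 1.

0, 1, 2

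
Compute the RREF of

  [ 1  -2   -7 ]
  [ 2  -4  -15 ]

[[1, -2, 0], [0, 0, 1]]

r2 := r2 − 2·r1
  [ 1  -2  -7 ]
  [ 0   0  -1 ]
r2 := -1·r2
  [ 1  -2  -7 ]
  [ 0   0   1 ]
r1 := r1 + 7·r2
  [ 1  -2  0 ]
  [ 0   0  1 ]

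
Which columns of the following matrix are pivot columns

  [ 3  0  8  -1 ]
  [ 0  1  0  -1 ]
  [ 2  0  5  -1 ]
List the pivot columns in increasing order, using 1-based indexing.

1, 2, 3

R1 ← 1/3·R1
  [ 1  0  8/3  -1/3 ]
  [ 0  1    0    -1 ]
  [ 2  0    5    -1 ]
R3 ← R3 − 2·R1
  [ 1  0   8/3  -1/3 ]
  [ 0  1     0    -1 ]
  [ 0  0  -1/3  -1/3 ]
R3 ← -3·R3
  [ 1  0  8/3  -1/3 ]
  [ 0  1    0    -1 ]
  [ 0  0    1     1 ]
R1 ← R1 − 8/3·R3
  [ 1  0  0  -3 ]
  [ 0  1  0  -1 ]
  [ 0  0  1   1 ]
Pivot columns are the columns containing a leading 1.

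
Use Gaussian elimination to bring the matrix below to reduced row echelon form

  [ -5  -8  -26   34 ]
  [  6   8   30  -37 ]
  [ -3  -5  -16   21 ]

R1 := -1/5·R1
  [  1  8/5  26/5  -34/5 ]
  [  6    8    30    -37 ]
  [ -3   -5   -16     21 ]
R2 := R2 − 6·R1
  [  1   8/5  26/5  -34/5 ]
  [  0  -8/5  -6/5   19/5 ]
  [ -3    -5   -16     21 ]
R3 := R3 + 3·R1
  [ 1   8/5  26/5  -34/5 ]
  [ 0  -8/5  -6/5   19/5 ]
  [ 0  -1/5  -2/5    3/5 ]
R2 := -5/8·R2
  [ 1   8/5  26/5  -34/5 ]
  [ 0     1   3/4  -19/8 ]
  [ 0  -1/5  -2/5    3/5 ]
R3 := R3 + 1/5·R2
  [ 1  8/5  26/5  -34/5 ]
  [ 0    1   3/4  -19/8 ]
  [ 0    0  -1/4    1/8 ]
R3 := -4·R3
  [ 1  8/5  26/5  -34/5 ]
  [ 0    1   3/4  -19/8 ]
  [ 0    0     1   -1/2 ]
R2 := R2 − 3/4·R3
  [ 1  8/5  26/5  -34/5 ]
  [ 0    1     0     -2 ]
  [ 0    0     1   -1/2 ]
R1 := R1 − 26/5·R3
  [ 1  8/5  0  -21/5 ]
  [ 0    1  0     -2 ]
  [ 0    0  1   -1/2 ]
R1 := R1 − 8/5·R2
  [ 1  0  0    -1 ]
  [ 0  1  0    -2 ]
  [ 0  0  1  -1/2 ]

[[1, 0, 0, -1], [0, 1, 0, -2], [0, 0, 1, -1/2]]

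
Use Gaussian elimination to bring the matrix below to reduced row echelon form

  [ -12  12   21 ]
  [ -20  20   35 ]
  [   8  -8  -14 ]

[[1, -1, -7/4], [0, 0, 0], [0, 0, 0]]

R1 ← -1/12·R1
  [   1  -1  -7/4 ]
  [ -20  20    35 ]
  [   8  -8   -14 ]
R2 ← R2 + 20·R1
  [ 1  -1  -7/4 ]
  [ 0   0     0 ]
  [ 8  -8   -14 ]
R3 ← R3 − 8·R1
  [ 1  -1  -7/4 ]
  [ 0   0     0 ]
  [ 0   0     0 ]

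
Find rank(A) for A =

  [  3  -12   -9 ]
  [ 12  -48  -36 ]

R1 := 1/3·R1
  [  1   -4   -3 ]
  [ 12  -48  -36 ]
R2 := R2 − 12·R1
  [ 1  -4  -3 ]
  [ 0   0   0 ]
The reduced form has 1 nonzero row.

rank = 1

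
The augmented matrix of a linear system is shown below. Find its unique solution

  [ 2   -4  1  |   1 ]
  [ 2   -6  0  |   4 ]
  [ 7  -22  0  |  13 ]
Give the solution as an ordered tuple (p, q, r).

Multiply r1 by 1/2.
  [ 1   -2  1/2  |  1/2 ]
  [ 2   -6    0  |    4 ]
  [ 7  -22    0  |   13 ]
Subtract 2 times r1 from r2.
  [ 1   -2  1/2  |  1/2 ]
  [ 0   -2   -1  |    3 ]
  [ 7  -22    0  |   13 ]
Subtract 7 times r1 from r3.
  [ 1  -2   1/2  |   1/2 ]
  [ 0  -2    -1  |     3 ]
  [ 0  -8  -7/2  |  19/2 ]
Multiply r2 by -1/2.
  [ 1  -2   1/2  |   1/2 ]
  [ 0   1   1/2  |  -3/2 ]
  [ 0  -8  -7/2  |  19/2 ]
Add 8 times r2 to r3.
  [ 1  -2  1/2  |   1/2 ]
  [ 0   1  1/2  |  -3/2 ]
  [ 0   0  1/2  |  -5/2 ]
Multiply r3 by 2.
  [ 1  -2  1/2  |   1/2 ]
  [ 0   1  1/2  |  -3/2 ]
  [ 0   0    1  |    -5 ]
Subtract 1/2 times r3 from r2.
  [ 1  -2  1/2  |  1/2 ]
  [ 0   1    0  |    1 ]
  [ 0   0    1  |   -5 ]
Subtract 1/2 times r3 from r1.
  [ 1  -2  0  |   3 ]
  [ 0   1  0  |   1 ]
  [ 0   0  1  |  -5 ]
Add 2 times r2 to r1.
  [ 1  0  0  |   5 ]
  [ 0  1  0  |   1 ]
  [ 0  0  1  |  -5 ]
Reading off the last column: p = 5, q = 1, r = -5.

(5, 1, -5)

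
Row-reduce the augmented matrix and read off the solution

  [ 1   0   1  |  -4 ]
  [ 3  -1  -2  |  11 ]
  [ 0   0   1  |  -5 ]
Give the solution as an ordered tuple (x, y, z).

ρ2 ← ρ2 − 3·ρ1
  [ 1   0   1  |  -4 ]
  [ 0  -1  -5  |  23 ]
  [ 0   0   1  |  -5 ]
ρ2 ← -1·ρ2
  [ 1  0  1  |   -4 ]
  [ 0  1  5  |  -23 ]
  [ 0  0  1  |   -5 ]
ρ2 ← ρ2 − 5·ρ3
  [ 1  0  1  |  -4 ]
  [ 0  1  0  |   2 ]
  [ 0  0  1  |  -5 ]
ρ1 ← ρ1 − ρ3
  [ 1  0  0  |   1 ]
  [ 0  1  0  |   2 ]
  [ 0  0  1  |  -5 ]
Reading off the last column: x = 1, y = 2, z = -5.

(1, 2, -5)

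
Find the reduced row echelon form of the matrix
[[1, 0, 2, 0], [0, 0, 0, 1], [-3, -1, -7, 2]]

[[1, 0, 2, 0], [0, 1, 1, 0], [0, 0, 0, 1]]

R3 -> R3 + 3·R1
R2 ↔ R3
R2 -> -1·R2
R2 -> R2 + 2·R3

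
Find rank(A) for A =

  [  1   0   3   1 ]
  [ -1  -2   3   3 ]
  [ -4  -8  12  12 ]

rank = 2

ρ2 → ρ2 + ρ1
  [  1   0   3   1 ]
  [  0  -2   6   4 ]
  [ -4  -8  12  12 ]
ρ3 → ρ3 + 4·ρ1
  [ 1   0   3   1 ]
  [ 0  -2   6   4 ]
  [ 0  -8  24  16 ]
ρ2 → -1/2·ρ2
  [ 1   0   3   1 ]
  [ 0   1  -3  -2 ]
  [ 0  -8  24  16 ]
ρ3 → ρ3 + 8·ρ2
  [ 1  0   3   1 ]
  [ 0  1  -3  -2 ]
  [ 0  0   0   0 ]
The reduced form has 2 nonzero rows.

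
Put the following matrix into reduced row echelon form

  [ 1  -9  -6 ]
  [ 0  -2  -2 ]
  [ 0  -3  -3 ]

[[1, 0, 3], [0, 1, 1], [0, 0, 0]]

R2 ← -1/2·R2
  [ 1  -9  -6 ]
  [ 0   1   1 ]
  [ 0  -3  -3 ]
R3 ← R3 + 3·R2
  [ 1  -9  -6 ]
  [ 0   1   1 ]
  [ 0   0   0 ]
R1 ← R1 + 9·R2
  [ 1  0  3 ]
  [ 0  1  1 ]
  [ 0  0  0 ]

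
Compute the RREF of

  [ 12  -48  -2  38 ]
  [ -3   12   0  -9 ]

Multiply r1 by 1/12.
  [  1  -4  -1/6  19/6 ]
  [ -3  12     0    -9 ]
Add 3 times r1 to r2.
  [ 1  -4  -1/6  19/6 ]
  [ 0   0  -1/2   1/2 ]
Multiply r2 by -2.
  [ 1  -4  -1/6  19/6 ]
  [ 0   0     1    -1 ]
Add 1/6 times r2 to r1.
  [ 1  -4  0   3 ]
  [ 0   0  1  -1 ]

[[1, -4, 0, 3], [0, 0, 1, -1]]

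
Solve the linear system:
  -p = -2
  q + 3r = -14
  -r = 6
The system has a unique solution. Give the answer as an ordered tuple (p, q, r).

Form the augmented matrix and row-reduce:
  [ -1  0   0  |   -2 ]
  [  0  1   3  |  -14 ]
  [  0  0  -1  |    6 ]
ρ1 → -1·ρ1
  [ 1  0   0  |    2 ]
  [ 0  1   3  |  -14 ]
  [ 0  0  -1  |    6 ]
ρ3 → -1·ρ3
  [ 1  0  0  |    2 ]
  [ 0  1  3  |  -14 ]
  [ 0  0  1  |   -6 ]
ρ2 → ρ2 − 3·ρ3
  [ 1  0  0  |   2 ]
  [ 0  1  0  |   4 ]
  [ 0  0  1  |  -6 ]
Reading off the last column: p = 2, q = 4, r = -6.

(2, 4, -6)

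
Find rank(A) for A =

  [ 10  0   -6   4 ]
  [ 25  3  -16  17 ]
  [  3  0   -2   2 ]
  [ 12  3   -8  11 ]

ρ1 -> 1/10·ρ1
  [  1  0  -3/5  2/5 ]
  [ 25  3   -16   17 ]
  [  3  0    -2    2 ]
  [ 12  3    -8   11 ]
ρ2 -> ρ2 − 25·ρ1
  [  1  0  -3/5  2/5 ]
  [  0  3    -1    7 ]
  [  3  0    -2    2 ]
  [ 12  3    -8   11 ]
ρ3 -> ρ3 − 3·ρ1
  [  1  0  -3/5  2/5 ]
  [  0  3    -1    7 ]
  [  0  0  -1/5  4/5 ]
  [ 12  3    -8   11 ]
ρ4 -> ρ4 − 12·ρ1
  [ 1  0  -3/5   2/5 ]
  [ 0  3    -1     7 ]
  [ 0  0  -1/5   4/5 ]
  [ 0  3  -4/5  31/5 ]
ρ2 -> 1/3·ρ2
  [ 1  0  -3/5   2/5 ]
  [ 0  1  -1/3   7/3 ]
  [ 0  0  -1/5   4/5 ]
  [ 0  3  -4/5  31/5 ]
ρ4 -> ρ4 − 3·ρ2
  [ 1  0  -3/5   2/5 ]
  [ 0  1  -1/3   7/3 ]
  [ 0  0  -1/5   4/5 ]
  [ 0  0   1/5  -4/5 ]
ρ3 -> -5·ρ3
  [ 1  0  -3/5   2/5 ]
  [ 0  1  -1/3   7/3 ]
  [ 0  0     1    -4 ]
  [ 0  0   1/5  -4/5 ]
ρ4 -> ρ4 − 1/5·ρ3
  [ 1  0  -3/5  2/5 ]
  [ 0  1  -1/3  7/3 ]
  [ 0  0     1   -4 ]
  [ 0  0     0    0 ]
ρ2 -> ρ2 + 1/3·ρ3
  [ 1  0  -3/5  2/5 ]
  [ 0  1     0    1 ]
  [ 0  0     1   -4 ]
  [ 0  0     0    0 ]
ρ1 -> ρ1 + 3/5·ρ3
  [ 1  0  0  -2 ]
  [ 0  1  0   1 ]
  [ 0  0  1  -4 ]
  [ 0  0  0   0 ]
The reduced form has 3 nonzero rows.

rank = 3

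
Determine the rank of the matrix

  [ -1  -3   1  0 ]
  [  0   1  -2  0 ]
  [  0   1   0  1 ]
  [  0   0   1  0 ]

rank = 4

r1 → -1·r1
  [ 1  3  -1  0 ]
  [ 0  1  -2  0 ]
  [ 0  1   0  1 ]
  [ 0  0   1  0 ]
r3 → r3 − r2
  [ 1  3  -1  0 ]
  [ 0  1  -2  0 ]
  [ 0  0   2  1 ]
  [ 0  0   1  0 ]
r3 → 1/2·r3
  [ 1  3  -1    0 ]
  [ 0  1  -2    0 ]
  [ 0  0   1  1/2 ]
  [ 0  0   1    0 ]
r4 → r4 − r3
  [ 1  3  -1     0 ]
  [ 0  1  -2     0 ]
  [ 0  0   1   1/2 ]
  [ 0  0   0  -1/2 ]
r4 → -2·r4
  [ 1  3  -1    0 ]
  [ 0  1  -2    0 ]
  [ 0  0   1  1/2 ]
  [ 0  0   0    1 ]
r3 → r3 − 1/2·r4
  [ 1  3  -1  0 ]
  [ 0  1  -2  0 ]
  [ 0  0   1  0 ]
  [ 0  0   0  1 ]
r2 → r2 + 2·r3
  [ 1  3  -1  0 ]
  [ 0  1   0  0 ]
  [ 0  0   1  0 ]
  [ 0  0   0  1 ]
r1 → r1 + r3
  [ 1  3  0  0 ]
  [ 0  1  0  0 ]
  [ 0  0  1  0 ]
  [ 0  0  0  1 ]
r1 → r1 − 3·r2
  [ 1  0  0  0 ]
  [ 0  1  0  0 ]
  [ 0  0  1  0 ]
  [ 0  0  0  1 ]
The reduced form has 4 nonzero rows.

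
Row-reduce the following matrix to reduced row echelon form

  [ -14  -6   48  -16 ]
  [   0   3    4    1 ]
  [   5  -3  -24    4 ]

Multiply R1 by -1/14.
Subtract 5 times R1 from R3.
Multiply R2 by 1/3.
Add 36/7 times R2 to R3.
Subtract 3/7 times R2 from R1.

[[1, 0, -4, 1], [0, 1, 4/3, 1/3], [0, 0, 0, 0]]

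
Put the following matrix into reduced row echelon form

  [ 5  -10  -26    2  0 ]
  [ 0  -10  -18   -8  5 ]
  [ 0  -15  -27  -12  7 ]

[[1, 0, -8/5, 2, 0], [0, 1, 9/5, 4/5, 0], [0, 0, 0, 0, 1]]

R1 ← 1/5·R1
R2 ← -1/10·R2
R3 ← R3 + 15·R2
R3 ← -2·R3
R2 ← R2 + 1/2·R3
R1 ← R1 + 2·R2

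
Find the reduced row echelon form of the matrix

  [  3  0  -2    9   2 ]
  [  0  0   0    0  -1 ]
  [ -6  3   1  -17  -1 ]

[[1, 0, -2/3, 3, 0], [0, 1, -1, 1/3, 0], [0, 0, 0, 0, 1]]

Multiply r1 by 1/3.
  [  1  0  -2/3    3  2/3 ]
  [  0  0     0    0   -1 ]
  [ -6  3     1  -17   -1 ]
Add 6 times r1 to r3.
  [ 1  0  -2/3  3  2/3 ]
  [ 0  0     0  0   -1 ]
  [ 0  3    -3  1    3 ]
Swap r2 and r3.
  [ 1  0  -2/3  3  2/3 ]
  [ 0  3    -3  1    3 ]
  [ 0  0     0  0   -1 ]
Multiply r2 by 1/3.
  [ 1  0  -2/3    3  2/3 ]
  [ 0  1    -1  1/3    1 ]
  [ 0  0     0    0   -1 ]
Multiply r3 by -1.
  [ 1  0  -2/3    3  2/3 ]
  [ 0  1    -1  1/3    1 ]
  [ 0  0     0    0    1 ]
Subtract r3 from r2.
  [ 1  0  -2/3    3  2/3 ]
  [ 0  1    -1  1/3    0 ]
  [ 0  0     0    0    1 ]
Subtract 2/3 times r3 from r1.
  [ 1  0  -2/3    3  0 ]
  [ 0  1    -1  1/3  0 ]
  [ 0  0     0    0  1 ]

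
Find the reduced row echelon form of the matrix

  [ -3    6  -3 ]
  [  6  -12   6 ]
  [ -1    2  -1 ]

[[1, -2, 1], [0, 0, 0], [0, 0, 0]]

ρ1 ← -1/3·ρ1
  [  1   -2   1 ]
  [  6  -12   6 ]
  [ -1    2  -1 ]
ρ2 ← ρ2 − 6·ρ1
  [  1  -2   1 ]
  [  0   0   0 ]
  [ -1   2  -1 ]
ρ3 ← ρ3 + ρ1
  [ 1  -2  1 ]
  [ 0   0  0 ]
  [ 0   0  0 ]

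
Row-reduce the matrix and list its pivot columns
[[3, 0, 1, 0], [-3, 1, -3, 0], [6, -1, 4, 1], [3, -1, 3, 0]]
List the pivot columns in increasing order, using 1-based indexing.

1, 2, 4

Multiply ρ1 by 1/3.
  [  1   0  1/3  0 ]
  [ -3   1   -3  0 ]
  [  6  -1    4  1 ]
  [  3  -1    3  0 ]
Add 3 times ρ1 to ρ2.
  [ 1   0  1/3  0 ]
  [ 0   1   -2  0 ]
  [ 6  -1    4  1 ]
  [ 3  -1    3  0 ]
Subtract 6 times ρ1 from ρ3.
  [ 1   0  1/3  0 ]
  [ 0   1   -2  0 ]
  [ 0  -1    2  1 ]
  [ 3  -1    3  0 ]
Subtract 3 times ρ1 from ρ4.
  [ 1   0  1/3  0 ]
  [ 0   1   -2  0 ]
  [ 0  -1    2  1 ]
  [ 0  -1    2  0 ]
Add ρ2 to ρ3.
  [ 1   0  1/3  0 ]
  [ 0   1   -2  0 ]
  [ 0   0    0  1 ]
  [ 0  -1    2  0 ]
Add ρ2 to ρ4.
  [ 1  0  1/3  0 ]
  [ 0  1   -2  0 ]
  [ 0  0    0  1 ]
  [ 0  0    0  0 ]
Pivot columns are the columns containing a leading 1.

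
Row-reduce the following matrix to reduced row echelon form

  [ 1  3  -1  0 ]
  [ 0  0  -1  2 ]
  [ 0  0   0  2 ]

[[1, 3, 0, 0], [0, 0, 1, 0], [0, 0, 0, 1]]

R2 ← -1·R2
  [ 1  3  -1   0 ]
  [ 0  0   1  -2 ]
  [ 0  0   0   2 ]
R3 ← 1/2·R3
  [ 1  3  -1   0 ]
  [ 0  0   1  -2 ]
  [ 0  0   0   1 ]
R2 ← R2 + 2·R3
  [ 1  3  -1  0 ]
  [ 0  0   1  0 ]
  [ 0  0   0  1 ]
R1 ← R1 + R2
  [ 1  3  0  0 ]
  [ 0  0  1  0 ]
  [ 0  0  0  1 ]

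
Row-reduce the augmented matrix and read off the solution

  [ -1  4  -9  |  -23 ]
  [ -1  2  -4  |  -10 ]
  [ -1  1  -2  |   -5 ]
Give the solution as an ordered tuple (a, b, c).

Multiply ρ1 by -1.
  [  1  -4   9  |   23 ]
  [ -1   2  -4  |  -10 ]
  [ -1   1  -2  |   -5 ]
Add ρ1 to ρ2.
  [  1  -4   9  |  23 ]
  [  0  -2   5  |  13 ]
  [ -1   1  -2  |  -5 ]
Add ρ1 to ρ3.
  [ 1  -4  9  |  23 ]
  [ 0  -2  5  |  13 ]
  [ 0  -3  7  |  18 ]
Multiply ρ2 by -1/2.
  [ 1  -4     9  |     23 ]
  [ 0   1  -5/2  |  -13/2 ]
  [ 0  -3     7  |     18 ]
Add 3 times ρ2 to ρ3.
  [ 1  -4     9  |     23 ]
  [ 0   1  -5/2  |  -13/2 ]
  [ 0   0  -1/2  |   -3/2 ]
Multiply ρ3 by -2.
  [ 1  -4     9  |     23 ]
  [ 0   1  -5/2  |  -13/2 ]
  [ 0   0     1  |      3 ]
Add 5/2 times ρ3 to ρ2.
  [ 1  -4  9  |  23 ]
  [ 0   1  0  |   1 ]
  [ 0   0  1  |   3 ]
Subtract 9 times ρ3 from ρ1.
  [ 1  -4  0  |  -4 ]
  [ 0   1  0  |   1 ]
  [ 0   0  1  |   3 ]
Add 4 times ρ2 to ρ1.
  [ 1  0  0  |  0 ]
  [ 0  1  0  |  1 ]
  [ 0  0  1  |  3 ]
Reading off the last column: a = 0, b = 1, c = 3.

(0, 1, 3)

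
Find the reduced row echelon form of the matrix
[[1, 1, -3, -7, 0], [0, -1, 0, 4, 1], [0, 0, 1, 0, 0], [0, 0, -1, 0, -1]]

[[1, 0, 0, -3, 0], [0, 1, 0, -4, 0], [0, 0, 1, 0, 0], [0, 0, 0, 0, 1]]

ρ2 ← -1·ρ2
  [ 1  1  -3  -7   0 ]
  [ 0  1   0  -4  -1 ]
  [ 0  0   1   0   0 ]
  [ 0  0  -1   0  -1 ]
ρ4 ← ρ4 + ρ3
  [ 1  1  -3  -7   0 ]
  [ 0  1   0  -4  -1 ]
  [ 0  0   1   0   0 ]
  [ 0  0   0   0  -1 ]
ρ4 ← -1·ρ4
  [ 1  1  -3  -7   0 ]
  [ 0  1   0  -4  -1 ]
  [ 0  0   1   0   0 ]
  [ 0  0   0   0   1 ]
ρ2 ← ρ2 + ρ4
  [ 1  1  -3  -7  0 ]
  [ 0  1   0  -4  0 ]
  [ 0  0   1   0  0 ]
  [ 0  0   0   0  1 ]
ρ1 ← ρ1 + 3·ρ3
  [ 1  1  0  -7  0 ]
  [ 0  1  0  -4  0 ]
  [ 0  0  1   0  0 ]
  [ 0  0  0   0  1 ]
ρ1 ← ρ1 − ρ2
  [ 1  0  0  -3  0 ]
  [ 0  1  0  -4  0 ]
  [ 0  0  1   0  0 ]
  [ 0  0  0   0  1 ]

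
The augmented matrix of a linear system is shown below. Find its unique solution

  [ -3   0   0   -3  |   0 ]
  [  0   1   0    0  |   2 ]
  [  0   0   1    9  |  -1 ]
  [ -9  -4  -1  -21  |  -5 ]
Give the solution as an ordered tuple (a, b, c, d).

R1 := -1/3·R1
R4 := R4 + 9·R1
R4 := R4 + 4·R2
R4 := R4 + R3
R4 := -1/3·R4
R3 := R3 − 9·R4
R1 := R1 − R4
Reading off the last column: a = 2/3, b = 2, c = 5, d = -2/3.

(2/3, 2, 5, -2/3)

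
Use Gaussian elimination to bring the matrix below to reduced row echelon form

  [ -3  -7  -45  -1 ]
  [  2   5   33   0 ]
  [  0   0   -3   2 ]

[[1, 0, 0, 1], [0, 1, 0, 4], [0, 0, 1, -2/3]]

Multiply R1 by -1/3.
  [ 1  7/3  15  1/3 ]
  [ 2    5  33    0 ]
  [ 0    0  -3    2 ]
Subtract 2 times R1 from R2.
  [ 1  7/3  15   1/3 ]
  [ 0  1/3   3  -2/3 ]
  [ 0    0  -3     2 ]
Multiply R2 by 3.
  [ 1  7/3  15  1/3 ]
  [ 0    1   9   -2 ]
  [ 0    0  -3    2 ]
Multiply R3 by -1/3.
  [ 1  7/3  15   1/3 ]
  [ 0    1   9    -2 ]
  [ 0    0   1  -2/3 ]
Subtract 9 times R3 from R2.
  [ 1  7/3  15   1/3 ]
  [ 0    1   0     4 ]
  [ 0    0   1  -2/3 ]
Subtract 15 times R3 from R1.
  [ 1  7/3  0  31/3 ]
  [ 0    1  0     4 ]
  [ 0    0  1  -2/3 ]
Subtract 7/3 times R2 from R1.
  [ 1  0  0     1 ]
  [ 0  1  0     4 ]
  [ 0  0  1  -2/3 ]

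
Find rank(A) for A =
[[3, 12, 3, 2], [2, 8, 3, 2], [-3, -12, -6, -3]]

rank = 3

R1 -> 1/3·R1
  [  1    4   1  2/3 ]
  [  2    8   3    2 ]
  [ -3  -12  -6   -3 ]
R2 -> R2 − 2·R1
  [  1    4   1  2/3 ]
  [  0    0   1  2/3 ]
  [ -3  -12  -6   -3 ]
R3 -> R3 + 3·R1
  [ 1  4   1  2/3 ]
  [ 0  0   1  2/3 ]
  [ 0  0  -3   -1 ]
R3 -> R3 + 3·R2
  [ 1  4  1  2/3 ]
  [ 0  0  1  2/3 ]
  [ 0  0  0    1 ]
R2 -> R2 − 2/3·R3
  [ 1  4  1  2/3 ]
  [ 0  0  1    0 ]
  [ 0  0  0    1 ]
R1 -> R1 − 2/3·R3
  [ 1  4  1  0 ]
  [ 0  0  1  0 ]
  [ 0  0  0  1 ]
R1 -> R1 − R2
  [ 1  4  0  0 ]
  [ 0  0  1  0 ]
  [ 0  0  0  1 ]
The reduced form has 3 nonzero rows.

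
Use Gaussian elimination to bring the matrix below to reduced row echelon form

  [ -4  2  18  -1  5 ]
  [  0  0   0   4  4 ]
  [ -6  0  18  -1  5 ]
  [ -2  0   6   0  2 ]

[[1, 0, -3, 0, -1], [0, 1, 3, 0, 1], [0, 0, 0, 1, 1], [0, 0, 0, 0, 0]]

Multiply ρ1 by -1/4.
  [  1  -1/2  -9/2  1/4  -5/4 ]
  [  0     0     0    4     4 ]
  [ -6     0    18   -1     5 ]
  [ -2     0     6    0     2 ]
Add 6 times ρ1 to ρ3.
  [  1  -1/2  -9/2  1/4  -5/4 ]
  [  0     0     0    4     4 ]
  [  0    -3    -9  1/2  -5/2 ]
  [ -2     0     6    0     2 ]
Add 2 times ρ1 to ρ4.
  [ 1  -1/2  -9/2  1/4  -5/4 ]
  [ 0     0     0    4     4 ]
  [ 0    -3    -9  1/2  -5/2 ]
  [ 0    -1    -3  1/2  -1/2 ]
Swap ρ2 and ρ3.
  [ 1  -1/2  -9/2  1/4  -5/4 ]
  [ 0    -3    -9  1/2  -5/2 ]
  [ 0     0     0    4     4 ]
  [ 0    -1    -3  1/2  -1/2 ]
Multiply ρ2 by -1/3.
  [ 1  -1/2  -9/2   1/4  -5/4 ]
  [ 0     1     3  -1/6   5/6 ]
  [ 0     0     0     4     4 ]
  [ 0    -1    -3   1/2  -1/2 ]
Add ρ2 to ρ4.
  [ 1  -1/2  -9/2   1/4  -5/4 ]
  [ 0     1     3  -1/6   5/6 ]
  [ 0     0     0     4     4 ]
  [ 0     0     0   1/3   1/3 ]
Multiply ρ3 by 1/4.
  [ 1  -1/2  -9/2   1/4  -5/4 ]
  [ 0     1     3  -1/6   5/6 ]
  [ 0     0     0     1     1 ]
  [ 0     0     0   1/3   1/3 ]
Subtract 1/3 times ρ3 from ρ4.
  [ 1  -1/2  -9/2   1/4  -5/4 ]
  [ 0     1     3  -1/6   5/6 ]
  [ 0     0     0     1     1 ]
  [ 0     0     0     0     0 ]
Add 1/6 times ρ3 to ρ2.
  [ 1  -1/2  -9/2  1/4  -5/4 ]
  [ 0     1     3    0     1 ]
  [ 0     0     0    1     1 ]
  [ 0     0     0    0     0 ]
Subtract 1/4 times ρ3 from ρ1.
  [ 1  -1/2  -9/2  0  -3/2 ]
  [ 0     1     3  0     1 ]
  [ 0     0     0  1     1 ]
  [ 0     0     0  0     0 ]
Add 1/2 times ρ2 to ρ1.
  [ 1  0  -3  0  -1 ]
  [ 0  1   3  0   1 ]
  [ 0  0   0  1   1 ]
  [ 0  0   0  0   0 ]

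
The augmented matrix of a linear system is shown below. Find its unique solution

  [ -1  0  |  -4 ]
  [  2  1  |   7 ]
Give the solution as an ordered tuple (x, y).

(4, -1)

R1 → -1·R1
R2 → R2 − 2·R1
Reading off the last column: x = 4, y = -1.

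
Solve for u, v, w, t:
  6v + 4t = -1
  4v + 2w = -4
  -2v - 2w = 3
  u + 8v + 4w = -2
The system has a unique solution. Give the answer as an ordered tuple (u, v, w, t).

(6, -1/2, -1, 1/2)

Form the augmented matrix and row-reduce:
  [ 0   6   0  4  |  -1 ]
  [ 0   4   2  0  |  -4 ]
  [ 0  -2  -2  0  |   3 ]
  [ 1   8   4  0  |  -2 ]
R1 <=> R4
R2 ← 1/4·R2
R3 ← R3 + 2·R2
R4 ← R4 − 6·R2
R3 ← -1·R3
R4 ← R4 + 3·R3
R4 ← 1/4·R4
R2 ← R2 − 1/2·R3
R1 ← R1 − 4·R3
R1 ← R1 − 8·R2
Reading off the last column: u = 6, v = -1/2, w = -1, t = 1/2.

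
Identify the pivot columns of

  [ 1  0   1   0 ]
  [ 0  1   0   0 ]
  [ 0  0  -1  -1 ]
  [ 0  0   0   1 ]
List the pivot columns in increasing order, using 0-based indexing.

0, 1, 2, 3

r3 ← -1·r3
r3 ← r3 − r4
r1 ← r1 − r3
Pivot columns are the columns containing a leading 1.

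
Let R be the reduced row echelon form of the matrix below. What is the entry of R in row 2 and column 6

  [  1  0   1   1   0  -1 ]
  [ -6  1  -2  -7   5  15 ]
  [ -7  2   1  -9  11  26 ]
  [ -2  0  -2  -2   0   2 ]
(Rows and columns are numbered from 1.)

4

ρ2 := ρ2 + 6·ρ1
  [  1  0   1   1   0  -1 ]
  [  0  1   4  -1   5   9 ]
  [ -7  2   1  -9  11  26 ]
  [ -2  0  -2  -2   0   2 ]
ρ3 := ρ3 + 7·ρ1
  [  1  0   1   1   0  -1 ]
  [  0  1   4  -1   5   9 ]
  [  0  2   8  -2  11  19 ]
  [ -2  0  -2  -2   0   2 ]
ρ4 := ρ4 + 2·ρ1
  [ 1  0  1   1   0  -1 ]
  [ 0  1  4  -1   5   9 ]
  [ 0  2  8  -2  11  19 ]
  [ 0  0  0   0   0   0 ]
ρ3 := ρ3 − 2·ρ2
  [ 1  0  1   1  0  -1 ]
  [ 0  1  4  -1  5   9 ]
  [ 0  0  0   0  1   1 ]
  [ 0  0  0   0  0   0 ]
ρ2 := ρ2 − 5·ρ3
  [ 1  0  1   1  0  -1 ]
  [ 0  1  4  -1  0   4 ]
  [ 0  0  0   0  1   1 ]
  [ 0  0  0   0  0   0 ]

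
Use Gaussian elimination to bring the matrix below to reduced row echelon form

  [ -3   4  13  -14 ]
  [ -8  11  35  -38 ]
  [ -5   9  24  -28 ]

r1 → -1/3·r1
  [  1  -4/3  -13/3  14/3 ]
  [ -8    11     35   -38 ]
  [ -5     9     24   -28 ]
r2 → r2 + 8·r1
  [  1  -4/3  -13/3  14/3 ]
  [  0   1/3    1/3  -2/3 ]
  [ -5     9     24   -28 ]
r3 → r3 + 5·r1
  [ 1  -4/3  -13/3   14/3 ]
  [ 0   1/3    1/3   -2/3 ]
  [ 0   7/3    7/3  -14/3 ]
r2 → 3·r2
  [ 1  -4/3  -13/3   14/3 ]
  [ 0     1      1     -2 ]
  [ 0   7/3    7/3  -14/3 ]
r3 → r3 − 7/3·r2
  [ 1  -4/3  -13/3  14/3 ]
  [ 0     1      1    -2 ]
  [ 0     0      0     0 ]
r1 → r1 + 4/3·r2
  [ 1  0  -3   2 ]
  [ 0  1   1  -2 ]
  [ 0  0   0   0 ]

[[1, 0, -3, 2], [0, 1, 1, -2], [0, 0, 0, 0]]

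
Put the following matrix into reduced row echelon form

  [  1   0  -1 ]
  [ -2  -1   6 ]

[[1, 0, -1], [0, 1, -4]]

R2 ← R2 + 2·R1
  [ 1   0  -1 ]
  [ 0  -1   4 ]
R2 ← -1·R2
  [ 1  0  -1 ]
  [ 0  1  -4 ]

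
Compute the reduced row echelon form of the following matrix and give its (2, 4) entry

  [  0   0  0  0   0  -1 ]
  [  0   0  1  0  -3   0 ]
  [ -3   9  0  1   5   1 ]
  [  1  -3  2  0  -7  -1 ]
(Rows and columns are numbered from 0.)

Swap ρ1 and ρ3.
  [ -3   9  0  1   5   1 ]
  [  0   0  1  0  -3   0 ]
  [  0   0  0  0   0  -1 ]
  [  1  -3  2  0  -7  -1 ]
Multiply ρ1 by -1/3.
  [ 1  -3  0  -1/3  -5/3  -1/3 ]
  [ 0   0  1     0    -3     0 ]
  [ 0   0  0     0     0    -1 ]
  [ 1  -3  2     0    -7    -1 ]
Subtract ρ1 from ρ4.
  [ 1  -3  0  -1/3   -5/3  -1/3 ]
  [ 0   0  1     0     -3     0 ]
  [ 0   0  0     0      0    -1 ]
  [ 0   0  2   1/3  -16/3  -2/3 ]
Subtract 2 times ρ2 from ρ4.
  [ 1  -3  0  -1/3  -5/3  -1/3 ]
  [ 0   0  1     0    -3     0 ]
  [ 0   0  0     0     0    -1 ]
  [ 0   0  0   1/3   2/3  -2/3 ]
Swap ρ3 and ρ4.
  [ 1  -3  0  -1/3  -5/3  -1/3 ]
  [ 0   0  1     0    -3     0 ]
  [ 0   0  0   1/3   2/3  -2/3 ]
  [ 0   0  0     0     0    -1 ]
Multiply ρ3 by 3.
  [ 1  -3  0  -1/3  -5/3  -1/3 ]
  [ 0   0  1     0    -3     0 ]
  [ 0   0  0     1     2    -2 ]
  [ 0   0  0     0     0    -1 ]
Multiply ρ4 by -1.
  [ 1  -3  0  -1/3  -5/3  -1/3 ]
  [ 0   0  1     0    -3     0 ]
  [ 0   0  0     1     2    -2 ]
  [ 0   0  0     0     0     1 ]
Add 2 times ρ4 to ρ3.
  [ 1  -3  0  -1/3  -5/3  -1/3 ]
  [ 0   0  1     0    -3     0 ]
  [ 0   0  0     1     2     0 ]
  [ 0   0  0     0     0     1 ]
Add 1/3 times ρ4 to ρ1.
  [ 1  -3  0  -1/3  -5/3  0 ]
  [ 0   0  1     0    -3  0 ]
  [ 0   0  0     1     2  0 ]
  [ 0   0  0     0     0  1 ]
Add 1/3 times ρ3 to ρ1.
  [ 1  -3  0  0  -1  0 ]
  [ 0   0  1  0  -3  0 ]
  [ 0   0  0  1   2  0 ]
  [ 0   0  0  0   0  1 ]

2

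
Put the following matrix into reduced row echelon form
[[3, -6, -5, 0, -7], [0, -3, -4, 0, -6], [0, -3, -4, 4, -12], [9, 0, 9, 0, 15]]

r1 → 1/3·r1
  [ 1  -2  -5/3  0  -7/3 ]
  [ 0  -3    -4  0    -6 ]
  [ 0  -3    -4  4   -12 ]
  [ 9   0     9  0    15 ]
r4 → r4 − 9·r1
  [ 1  -2  -5/3  0  -7/3 ]
  [ 0  -3    -4  0    -6 ]
  [ 0  -3    -4  4   -12 ]
  [ 0  18    24  0    36 ]
r2 → -1/3·r2
  [ 1  -2  -5/3  0  -7/3 ]
  [ 0   1   4/3  0     2 ]
  [ 0  -3    -4  4   -12 ]
  [ 0  18    24  0    36 ]
r3 → r3 + 3·r2
  [ 1  -2  -5/3  0  -7/3 ]
  [ 0   1   4/3  0     2 ]
  [ 0   0     0  4    -6 ]
  [ 0  18    24  0    36 ]
r4 → r4 − 18·r2
  [ 1  -2  -5/3  0  -7/3 ]
  [ 0   1   4/3  0     2 ]
  [ 0   0     0  4    -6 ]
  [ 0   0     0  0     0 ]
r3 → 1/4·r3
  [ 1  -2  -5/3  0  -7/3 ]
  [ 0   1   4/3  0     2 ]
  [ 0   0     0  1  -3/2 ]
  [ 0   0     0  0     0 ]
r1 → r1 + 2·r2
  [ 1  0    1  0   5/3 ]
  [ 0  1  4/3  0     2 ]
  [ 0  0    0  1  -3/2 ]
  [ 0  0    0  0     0 ]

[[1, 0, 1, 0, 5/3], [0, 1, 4/3, 0, 2], [0, 0, 0, 1, -3/2], [0, 0, 0, 0, 0]]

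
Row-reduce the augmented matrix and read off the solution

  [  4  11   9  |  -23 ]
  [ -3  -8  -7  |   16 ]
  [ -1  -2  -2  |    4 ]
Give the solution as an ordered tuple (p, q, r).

R1 := 1/4·R1
R2 := R2 + 3·R1
R3 := R3 + R1
R2 := 4·R2
R3 := R3 − 3/4·R2
R2 := R2 + R3
R1 := R1 − 9/4·R3
R1 := R1 − 11/4·R2
Reading off the last column: p = -2, q = -3, r = 2.

(-2, -3, 2)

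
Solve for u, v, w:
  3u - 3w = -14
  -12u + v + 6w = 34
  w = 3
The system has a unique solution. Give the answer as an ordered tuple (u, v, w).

(-5/3, -4, 3)

Form the augmented matrix and row-reduce:
  [   3  0  -3  |  -14 ]
  [ -12  1   6  |   34 ]
  [   0  0   1  |    3 ]
R1 -> 1/3·R1
  [   1  0  -1  |  -14/3 ]
  [ -12  1   6  |     34 ]
  [   0  0   1  |      3 ]
R2 -> R2 + 12·R1
  [ 1  0  -1  |  -14/3 ]
  [ 0  1  -6  |    -22 ]
  [ 0  0   1  |      3 ]
R2 -> R2 + 6·R3
  [ 1  0  -1  |  -14/3 ]
  [ 0  1   0  |     -4 ]
  [ 0  0   1  |      3 ]
R1 -> R1 + R3
  [ 1  0  0  |  -5/3 ]
  [ 0  1  0  |    -4 ]
  [ 0  0  1  |     3 ]
Reading off the last column: u = -5/3, v = -4, w = 3.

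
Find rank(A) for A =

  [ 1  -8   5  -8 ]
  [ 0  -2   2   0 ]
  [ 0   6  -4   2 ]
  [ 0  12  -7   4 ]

rank = 4

R2 := -1/2·R2
  [ 1  -8   5  -8 ]
  [ 0   1  -1   0 ]
  [ 0   6  -4   2 ]
  [ 0  12  -7   4 ]
R3 := R3 − 6·R2
  [ 1  -8   5  -8 ]
  [ 0   1  -1   0 ]
  [ 0   0   2   2 ]
  [ 0  12  -7   4 ]
R4 := R4 − 12·R2
  [ 1  -8   5  -8 ]
  [ 0   1  -1   0 ]
  [ 0   0   2   2 ]
  [ 0   0   5   4 ]
R3 := 1/2·R3
  [ 1  -8   5  -8 ]
  [ 0   1  -1   0 ]
  [ 0   0   1   1 ]
  [ 0   0   5   4 ]
R4 := R4 − 5·R3
  [ 1  -8   5  -8 ]
  [ 0   1  -1   0 ]
  [ 0   0   1   1 ]
  [ 0   0   0  -1 ]
R4 := -1·R4
  [ 1  -8   5  -8 ]
  [ 0   1  -1   0 ]
  [ 0   0   1   1 ]
  [ 0   0   0   1 ]
R3 := R3 − R4
  [ 1  -8   5  -8 ]
  [ 0   1  -1   0 ]
  [ 0   0   1   0 ]
  [ 0   0   0   1 ]
R1 := R1 + 8·R4
  [ 1  -8   5  0 ]
  [ 0   1  -1  0 ]
  [ 0   0   1  0 ]
  [ 0   0   0  1 ]
R2 := R2 + R3
  [ 1  -8  5  0 ]
  [ 0   1  0  0 ]
  [ 0   0  1  0 ]
  [ 0   0  0  1 ]
R1 := R1 − 5·R3
  [ 1  -8  0  0 ]
  [ 0   1  0  0 ]
  [ 0   0  1  0 ]
  [ 0   0  0  1 ]
R1 := R1 + 8·R2
  [ 1  0  0  0 ]
  [ 0  1  0  0 ]
  [ 0  0  1  0 ]
  [ 0  0  0  1 ]
The reduced form has 4 nonzero rows.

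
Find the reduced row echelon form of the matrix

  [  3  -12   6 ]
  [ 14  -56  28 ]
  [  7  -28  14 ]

R1 -> 1/3·R1
R2 -> R2 − 14·R1
R3 -> R3 − 7·R1

[[1, -4, 2], [0, 0, 0], [0, 0, 0]]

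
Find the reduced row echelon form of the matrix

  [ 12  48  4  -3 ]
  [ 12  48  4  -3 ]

[[1, 4, 1/3, -1/4], [0, 0, 0, 0]]

ρ1 -> 1/12·ρ1
  [  1   4  1/3  -1/4 ]
  [ 12  48    4    -3 ]
ρ2 -> ρ2 − 12·ρ1
  [ 1  4  1/3  -1/4 ]
  [ 0  0    0     0 ]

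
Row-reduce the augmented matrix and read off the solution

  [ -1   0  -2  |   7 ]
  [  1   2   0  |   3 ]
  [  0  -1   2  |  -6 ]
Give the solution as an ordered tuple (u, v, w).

(-5, 4, -1)

R1 := -1·R1
  [ 1   0  2  |  -7 ]
  [ 1   2  0  |   3 ]
  [ 0  -1  2  |  -6 ]
R2 := R2 − R1
  [ 1   0   2  |  -7 ]
  [ 0   2  -2  |  10 ]
  [ 0  -1   2  |  -6 ]
R2 := 1/2·R2
  [ 1   0   2  |  -7 ]
  [ 0   1  -1  |   5 ]
  [ 0  -1   2  |  -6 ]
R3 := R3 + R2
  [ 1  0   2  |  -7 ]
  [ 0  1  -1  |   5 ]
  [ 0  0   1  |  -1 ]
R2 := R2 + R3
  [ 1  0  2  |  -7 ]
  [ 0  1  0  |   4 ]
  [ 0  0  1  |  -1 ]
R1 := R1 − 2·R3
  [ 1  0  0  |  -5 ]
  [ 0  1  0  |   4 ]
  [ 0  0  1  |  -1 ]
Reading off the last column: u = -5, v = 4, w = -1.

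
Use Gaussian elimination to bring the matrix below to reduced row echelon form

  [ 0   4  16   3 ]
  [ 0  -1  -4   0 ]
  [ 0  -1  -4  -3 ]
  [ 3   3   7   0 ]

[[1, 0, -5/3, 0], [0, 1, 4, 0], [0, 0, 0, 1], [0, 0, 0, 0]]

R1 <-> R4
  [ 3   3   7   0 ]
  [ 0  -1  -4   0 ]
  [ 0  -1  -4  -3 ]
  [ 0   4  16   3 ]
R1 → 1/3·R1
  [ 1   1  7/3   0 ]
  [ 0  -1   -4   0 ]
  [ 0  -1   -4  -3 ]
  [ 0   4   16   3 ]
R2 → -1·R2
  [ 1   1  7/3   0 ]
  [ 0   1    4   0 ]
  [ 0  -1   -4  -3 ]
  [ 0   4   16   3 ]
R3 → R3 + R2
  [ 1  1  7/3   0 ]
  [ 0  1    4   0 ]
  [ 0  0    0  -3 ]
  [ 0  4   16   3 ]
R4 → R4 − 4·R2
  [ 1  1  7/3   0 ]
  [ 0  1    4   0 ]
  [ 0  0    0  -3 ]
  [ 0  0    0   3 ]
R3 → -1/3·R3
  [ 1  1  7/3  0 ]
  [ 0  1    4  0 ]
  [ 0  0    0  1 ]
  [ 0  0    0  3 ]
R4 → R4 − 3·R3
  [ 1  1  7/3  0 ]
  [ 0  1    4  0 ]
  [ 0  0    0  1 ]
  [ 0  0    0  0 ]
R1 → R1 − R2
  [ 1  0  -5/3  0 ]
  [ 0  1     4  0 ]
  [ 0  0     0  1 ]
  [ 0  0     0  0 ]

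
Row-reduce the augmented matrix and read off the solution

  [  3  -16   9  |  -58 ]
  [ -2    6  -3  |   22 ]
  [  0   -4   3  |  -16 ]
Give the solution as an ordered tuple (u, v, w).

R1 ← 1/3·R1
  [  1  -16/3   3  |  -58/3 ]
  [ -2      6  -3  |     22 ]
  [  0     -4   3  |    -16 ]
R2 ← R2 + 2·R1
  [ 1  -16/3  3  |  -58/3 ]
  [ 0  -14/3  3  |  -50/3 ]
  [ 0     -4  3  |    -16 ]
R2 ← -3/14·R2
  [ 1  -16/3      3  |  -58/3 ]
  [ 0      1  -9/14  |   25/7 ]
  [ 0     -4      3  |    -16 ]
R3 ← R3 + 4·R2
  [ 1  -16/3      3  |  -58/3 ]
  [ 0      1  -9/14  |   25/7 ]
  [ 0      0    3/7  |  -12/7 ]
R3 ← 7/3·R3
  [ 1  -16/3      3  |  -58/3 ]
  [ 0      1  -9/14  |   25/7 ]
  [ 0      0      1  |     -4 ]
R2 ← R2 + 9/14·R3
  [ 1  -16/3  3  |  -58/3 ]
  [ 0      1  0  |      1 ]
  [ 0      0  1  |     -4 ]
R1 ← R1 − 3·R3
  [ 1  -16/3  0  |  -22/3 ]
  [ 0      1  0  |      1 ]
  [ 0      0  1  |     -4 ]
R1 ← R1 + 16/3·R2
  [ 1  0  0  |  -2 ]
  [ 0  1  0  |   1 ]
  [ 0  0  1  |  -4 ]
Reading off the last column: u = -2, v = 1, w = -4.

(-2, 1, -4)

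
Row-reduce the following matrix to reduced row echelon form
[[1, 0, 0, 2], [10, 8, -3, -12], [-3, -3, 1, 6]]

[[1, 0, 0, 2], [0, 1, 0, -4], [0, 0, 1, 0]]

ρ2 -> ρ2 − 10·ρ1
  [  1   0   0    2 ]
  [  0   8  -3  -32 ]
  [ -3  -3   1    6 ]
ρ3 -> ρ3 + 3·ρ1
  [ 1   0   0    2 ]
  [ 0   8  -3  -32 ]
  [ 0  -3   1   12 ]
ρ2 -> 1/8·ρ2
  [ 1   0     0   2 ]
  [ 0   1  -3/8  -4 ]
  [ 0  -3     1  12 ]
ρ3 -> ρ3 + 3·ρ2
  [ 1  0     0   2 ]
  [ 0  1  -3/8  -4 ]
  [ 0  0  -1/8   0 ]
ρ3 -> -8·ρ3
  [ 1  0     0   2 ]
  [ 0  1  -3/8  -4 ]
  [ 0  0     1   0 ]
ρ2 -> ρ2 + 3/8·ρ3
  [ 1  0  0   2 ]
  [ 0  1  0  -4 ]
  [ 0  0  1   0 ]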